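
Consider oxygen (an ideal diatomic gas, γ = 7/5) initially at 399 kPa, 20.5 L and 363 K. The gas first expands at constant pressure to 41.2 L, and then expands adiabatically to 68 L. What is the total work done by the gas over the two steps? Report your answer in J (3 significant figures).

W_total ≈ 15700 J

Step 1 (isobaric): W = PΔV = (399 kPa)(41.2 − 20.5 L) = 8259 J.
After step 1: P = 399 kPa, V = 41.2 L, T = 729.5 K.
Step 2 (adiabatic): W = (P₁V₁ − P₂V₂)/(γ−1) = (16439 − 13453)/0.4 = 7464 J.
W_total = 8259 + 7464 = 15723 J.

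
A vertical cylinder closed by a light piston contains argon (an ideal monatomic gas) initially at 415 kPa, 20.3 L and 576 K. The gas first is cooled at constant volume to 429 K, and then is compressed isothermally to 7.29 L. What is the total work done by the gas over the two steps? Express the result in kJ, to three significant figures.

Step 1 (isochoric): W = 0 (constant volume).
After step 1: P = 309.1 kPa (V unchanged).
Step 2 (isothermal): W = P₁V₁ ln(V₂/V₁) = (6274) ln(7.29/20.3) = -6426 J.
W_total = 0 − 6426 = -6426 J.

W_total ≈ -6.43 kJ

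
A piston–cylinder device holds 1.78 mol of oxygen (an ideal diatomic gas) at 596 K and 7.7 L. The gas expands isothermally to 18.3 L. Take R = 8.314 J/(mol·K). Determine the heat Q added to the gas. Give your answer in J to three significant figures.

Isothermal ⇒ ΔU = 0, so Q = W = nRT ln(V₂/V₁).
Q = (1.78)(8.314)(596) ln(18.3/7.7) = 8820 × 0.8657 = 7635 J.

Q ≈ 7640 J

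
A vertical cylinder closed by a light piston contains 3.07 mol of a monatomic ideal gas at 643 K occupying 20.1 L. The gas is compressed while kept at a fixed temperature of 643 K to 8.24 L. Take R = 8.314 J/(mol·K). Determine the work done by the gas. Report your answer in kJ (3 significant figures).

Isothermal: W = nRT ln(V₂/V₁).
W = (3.07)(8.314)(643) × ln(8.24/20.1)
  = 16412 × -0.8917
W_by_gas = -14635 J.

W ≈ -14.6 kJ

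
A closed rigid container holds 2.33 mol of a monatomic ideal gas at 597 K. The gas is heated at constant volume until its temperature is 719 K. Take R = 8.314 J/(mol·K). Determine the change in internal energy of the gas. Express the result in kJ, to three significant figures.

Constant volume ⇒ W = 0, so Q = ΔU = nCᵥΔT with Cᵥ = 3R/2 = 12.47 J/(mol·K).
ΔU = (2.33)(12.47)(719 − 597) = 3545 J.

ΔU ≈ 3.55 kJ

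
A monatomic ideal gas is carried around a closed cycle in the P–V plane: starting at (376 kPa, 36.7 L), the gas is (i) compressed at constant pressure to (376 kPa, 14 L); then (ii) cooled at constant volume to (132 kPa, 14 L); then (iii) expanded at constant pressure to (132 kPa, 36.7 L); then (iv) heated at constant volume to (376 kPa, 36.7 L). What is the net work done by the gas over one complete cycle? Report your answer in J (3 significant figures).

Constant-volume legs do no work.
W(i) = (376)(14 − 36.7) = -8535 J; W(iii) = (132)(36.7 − 14) = 2996 J.
W_net = -8535 + 2996 = -5539 J (the counter-clockwise enclosed area).

W_net ≈ -5540 J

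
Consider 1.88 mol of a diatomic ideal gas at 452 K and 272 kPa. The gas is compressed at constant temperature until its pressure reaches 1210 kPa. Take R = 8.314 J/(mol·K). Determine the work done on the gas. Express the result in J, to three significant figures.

W ≈ 10500 J

Isothermal process: W = nRT ln(V₂/V₁) = nRT ln(P₁/P₂).
W = (1.88)(8.314)(452) × ln(272/1210)
  = 7065 × ln(0.2248) = 7065 × -1.493
W_by_gas = -10545 J; work on gas = −W_by = 10545 J.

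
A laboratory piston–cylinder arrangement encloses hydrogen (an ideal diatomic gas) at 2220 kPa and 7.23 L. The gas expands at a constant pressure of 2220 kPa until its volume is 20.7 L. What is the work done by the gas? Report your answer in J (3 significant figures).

Isobaric: W = P ΔV.
W = (2220 kPa)(20.7 − 7.23 L) = (2220)(13.47) = 29903 J.

W ≈ 29900 J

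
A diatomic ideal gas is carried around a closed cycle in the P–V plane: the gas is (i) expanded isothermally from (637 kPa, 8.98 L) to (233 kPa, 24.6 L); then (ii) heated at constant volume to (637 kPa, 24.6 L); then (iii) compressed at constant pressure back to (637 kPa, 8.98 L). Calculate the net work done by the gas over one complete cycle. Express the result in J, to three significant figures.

Leg (i): W = PᵢVᵢ ln(V_f/Vᵢ) = (5720) ln(24.6/8.98) = 5765 J.
Leg (ii): W = 0.
Leg (iii): W = PΔV = (637)(8.98 − 24.6) = -9950 J.
W_net = 5765 − 9950 = -4185 J.

W_net ≈ -4190 J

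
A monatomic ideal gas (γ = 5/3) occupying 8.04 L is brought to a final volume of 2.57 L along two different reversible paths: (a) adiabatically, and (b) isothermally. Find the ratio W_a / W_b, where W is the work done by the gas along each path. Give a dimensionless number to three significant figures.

W_a / W_b ≈ 1.50

Path (a) adiabatic: W = P₁V₁(1 − (V₁/V₂)^(γ−1))/(γ−1) → W_a/(P₁V₁) = -1.709.
Path (b) isothermal: W = P₁V₁ ln(V₂/V₁) → W_b/(P₁V₁) = -1.141.
W_a / W_b = -1.709 / -1.141 = 1.498.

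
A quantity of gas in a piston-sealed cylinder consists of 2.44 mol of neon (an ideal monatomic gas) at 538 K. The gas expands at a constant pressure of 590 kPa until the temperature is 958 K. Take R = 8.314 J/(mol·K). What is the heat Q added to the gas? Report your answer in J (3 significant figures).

Isobaric: W = nRΔT = (2.44)(8.314)(420) = 8520 J.
ΔU = nCᵥΔT with Cᵥ = 3R/2: ΔU = (2.44)(12.47)(420) = 12780 J.
Q = ΔU + W = 12780 + 8520 = 21300 J.

Q ≈ 21300 J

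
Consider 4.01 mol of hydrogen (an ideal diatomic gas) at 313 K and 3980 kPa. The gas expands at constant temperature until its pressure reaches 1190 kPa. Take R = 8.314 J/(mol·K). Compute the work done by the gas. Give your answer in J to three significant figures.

W ≈ 12600 J

Isothermal process: W = nRT ln(V₂/V₁) = nRT ln(P₁/P₂).
W = (4.01)(8.314)(313) × ln(3980/1190)
  = 10435 × ln(3.345) = 10435 × 1.207
W_by_gas = 12599 J.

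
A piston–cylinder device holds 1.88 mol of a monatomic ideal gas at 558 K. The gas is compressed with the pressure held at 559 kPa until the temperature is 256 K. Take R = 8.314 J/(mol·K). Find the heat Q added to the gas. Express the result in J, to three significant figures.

Q ≈ -11800 J

Isobaric: W = nRΔT = (1.88)(8.314)(-302) = -4720 J.
ΔU = nCᵥΔT with Cᵥ = 3R/2: ΔU = (1.88)(12.47)(-302) = -7081 J.
Q = ΔU + W = -7081 − 4720 = -11801 J.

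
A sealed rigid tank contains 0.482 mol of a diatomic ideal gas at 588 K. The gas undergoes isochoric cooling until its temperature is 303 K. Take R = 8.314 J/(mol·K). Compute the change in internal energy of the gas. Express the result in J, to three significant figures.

ΔU ≈ -2860 J

Constant volume ⇒ W = 0, so Q = ΔU = nCᵥΔT with Cᵥ = 5R/2 = 20.79 J/(mol·K).
ΔU = (0.482)(20.79)(303 − 588) = -2855 J.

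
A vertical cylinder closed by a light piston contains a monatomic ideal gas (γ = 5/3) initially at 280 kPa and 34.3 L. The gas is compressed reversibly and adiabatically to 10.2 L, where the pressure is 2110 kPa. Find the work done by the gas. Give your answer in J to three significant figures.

Adiabatic: W = (P₁V₁ − P₂V₂)/(γ − 1) with γ = 5/3.
P₁V₁ = 9604 J, P₂V₂ = 21522 J.
W = (9604 − 21522) / 0.6667 = -17877 J.

W ≈ -17900 J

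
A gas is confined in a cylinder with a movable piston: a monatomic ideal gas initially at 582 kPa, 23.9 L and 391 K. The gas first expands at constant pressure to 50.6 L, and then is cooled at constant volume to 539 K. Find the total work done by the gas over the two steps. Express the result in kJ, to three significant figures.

W_total ≈ 15.5 kJ

Step 1 (isobaric): W = PΔV = (582 kPa)(50.6 − 23.9 L) = 15539 J.
Step 2 (isochoric): W = 0 (constant volume).
W_total = 15539 + 0 = 15539 J.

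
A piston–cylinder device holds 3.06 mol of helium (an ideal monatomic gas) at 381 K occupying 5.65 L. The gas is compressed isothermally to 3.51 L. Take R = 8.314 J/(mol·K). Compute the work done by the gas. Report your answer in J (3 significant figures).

W ≈ -4610 J

Isothermal: W = nRT ln(V₂/V₁).
W = (3.06)(8.314)(381) × ln(3.51/5.65)
  = 9693 × -0.476
W_by_gas = -4614 J.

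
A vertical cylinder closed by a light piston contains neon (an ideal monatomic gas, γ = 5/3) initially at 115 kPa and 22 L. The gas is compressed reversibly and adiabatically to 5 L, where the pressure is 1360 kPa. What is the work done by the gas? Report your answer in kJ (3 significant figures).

Adiabatic: W = (P₁V₁ − P₂V₂)/(γ − 1) with γ = 5/3.
P₁V₁ = 2530 J, P₂V₂ = 6800 J.
W = (2530 − 6800) / 0.6667 = -6405 J.

W ≈ -6.40 kJ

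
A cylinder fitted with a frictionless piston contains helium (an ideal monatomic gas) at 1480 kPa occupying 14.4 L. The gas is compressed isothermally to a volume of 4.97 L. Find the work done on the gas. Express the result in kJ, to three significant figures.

Isothermal: W = nRT ln(V₂/V₁) = P₁V₁ ln(V₂/V₁).
P₁V₁ = (1480 kPa)(14.4 L) = 21312 J.
W = 21312 × ln(4.97/14.4) = 21312 × -1.064
W_by_gas = -22672 J; work on gas = −W_by = 22672 J.

W ≈ 22.7 kJ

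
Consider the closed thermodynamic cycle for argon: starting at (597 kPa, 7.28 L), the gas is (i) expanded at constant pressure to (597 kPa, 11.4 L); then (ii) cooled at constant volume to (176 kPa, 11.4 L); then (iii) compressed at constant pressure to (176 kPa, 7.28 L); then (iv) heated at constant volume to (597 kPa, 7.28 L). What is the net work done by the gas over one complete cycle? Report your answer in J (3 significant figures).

Constant-volume legs do no work.
W(i) = (597)(11.4 − 7.28) = 2460 J; W(iii) = (176)(7.28 − 11.4) = -725.1 J.
W_net = 2460 − 725.1 = 1735 J (the clockwise enclosed area).

W_net ≈ 1730 J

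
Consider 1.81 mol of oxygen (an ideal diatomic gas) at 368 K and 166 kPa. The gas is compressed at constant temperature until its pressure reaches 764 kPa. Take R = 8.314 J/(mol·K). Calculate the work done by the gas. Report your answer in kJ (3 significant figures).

Isothermal process: W = nRT ln(V₂/V₁) = nRT ln(P₁/P₂).
W = (1.81)(8.314)(368) × ln(166/764)
  = 5538 × ln(0.2173) = 5538 × -1.527
W_by_gas = -8454 J.

W ≈ -8.45 kJ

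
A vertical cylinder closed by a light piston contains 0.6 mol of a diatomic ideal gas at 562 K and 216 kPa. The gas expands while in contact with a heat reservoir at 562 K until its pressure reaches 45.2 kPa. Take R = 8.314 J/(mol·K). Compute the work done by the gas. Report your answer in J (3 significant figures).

Isothermal process: W = nRT ln(V₂/V₁) = nRT ln(P₁/P₂).
W = (0.6)(8.314)(562) × ln(216/45.2)
  = 2803 × ln(4.779) = 2803 × 1.564
W_by_gas = 4385 J.

W ≈ 4390 J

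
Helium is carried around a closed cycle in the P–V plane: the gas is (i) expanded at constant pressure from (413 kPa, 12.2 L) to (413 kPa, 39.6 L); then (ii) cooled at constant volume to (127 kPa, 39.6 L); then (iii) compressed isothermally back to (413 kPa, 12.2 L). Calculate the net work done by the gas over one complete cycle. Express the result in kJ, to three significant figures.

W_net ≈ 5.39 kJ

Leg (i): W = PΔV = (413)(39.6 − 12.2) = 11316 J.
Leg (ii): W = 0.
Leg (iii): W = PᵢVᵢ ln(V_f/Vᵢ) = (5029) ln(12.2/39.6) = -5921 J.
W_net = 11316 − 5921 = 5395 J.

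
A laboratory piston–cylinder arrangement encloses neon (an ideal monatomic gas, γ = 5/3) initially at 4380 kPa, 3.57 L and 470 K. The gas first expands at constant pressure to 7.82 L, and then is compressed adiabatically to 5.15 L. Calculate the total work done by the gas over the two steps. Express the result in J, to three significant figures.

Step 1 (isobaric): W = PΔV = (4380 kPa)(7.82 − 3.57 L) = 18615 J.
After step 1: P = 4380 kPa, V = 7.82 L, T = 1030 K.
Step 2 (adiabatic): W = (P₁V₁ − P₂V₂)/(γ−1) = (34252 − 45250)/0.667 = -16497 J.
W_total = 18615 − 16497 = 2118 J.

W_total ≈ 2120 J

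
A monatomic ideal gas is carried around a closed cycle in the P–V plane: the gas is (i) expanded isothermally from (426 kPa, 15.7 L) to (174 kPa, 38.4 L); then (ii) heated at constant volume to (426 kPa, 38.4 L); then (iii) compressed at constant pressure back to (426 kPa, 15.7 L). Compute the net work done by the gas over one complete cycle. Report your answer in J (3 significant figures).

W_net ≈ -3690 J

Leg (i): W = PᵢVᵢ ln(V_f/Vᵢ) = (6688) ln(38.4/15.7) = 5982 J.
Leg (ii): W = 0.
Leg (iii): W = PΔV = (426)(15.7 − 38.4) = -9670 J.
W_net = 5982 − 9670 = -3688 J.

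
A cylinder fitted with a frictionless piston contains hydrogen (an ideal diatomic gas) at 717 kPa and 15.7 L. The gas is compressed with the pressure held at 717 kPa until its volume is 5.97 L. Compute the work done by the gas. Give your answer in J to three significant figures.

Isobaric: W = P ΔV.
W = (717 kPa)(5.97 − 15.7 L) = (717)(-9.73) = -6976 J.

W ≈ -6980 J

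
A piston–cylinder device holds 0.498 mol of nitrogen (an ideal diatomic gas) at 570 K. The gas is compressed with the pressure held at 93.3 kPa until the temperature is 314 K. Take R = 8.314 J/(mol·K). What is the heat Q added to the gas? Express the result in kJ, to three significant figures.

Q ≈ -3.71 kJ

Isobaric: W = nRΔT = (0.498)(8.314)(-256) = -1060 J.
ΔU = nCᵥΔT with Cᵥ = 5R/2: ΔU = (0.498)(20.79)(-256) = -2650 J.
Q = ΔU + W = -2650 − 1060 = -3710 J.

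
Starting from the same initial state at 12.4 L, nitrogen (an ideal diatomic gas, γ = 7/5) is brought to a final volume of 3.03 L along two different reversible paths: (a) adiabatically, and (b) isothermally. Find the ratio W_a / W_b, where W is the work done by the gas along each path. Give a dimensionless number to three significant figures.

Path (a) adiabatic: W = P₁V₁(1 − (V₁/V₂)^(γ−1))/(γ−1) → W_a/(P₁V₁) = -1.893.
Path (b) isothermal: W = P₁V₁ ln(V₂/V₁) → W_b/(P₁V₁) = -1.409.
W_a / W_b = -1.893 / -1.409 = 1.343.

W_a / W_b ≈ 1.34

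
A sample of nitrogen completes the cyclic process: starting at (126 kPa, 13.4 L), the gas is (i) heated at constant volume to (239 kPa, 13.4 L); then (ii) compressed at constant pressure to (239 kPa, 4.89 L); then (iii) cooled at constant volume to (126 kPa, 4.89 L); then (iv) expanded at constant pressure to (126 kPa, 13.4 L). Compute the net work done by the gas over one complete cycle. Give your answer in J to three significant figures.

Constant-volume legs do no work.
W(ii) = (239)(4.89 − 13.4) = -2034 J; W(iv) = (126)(13.4 − 4.89) = 1072 J.
W_net = -2034 + 1072 = -961.6 J (the counter-clockwise enclosed area).

W_net ≈ -962 J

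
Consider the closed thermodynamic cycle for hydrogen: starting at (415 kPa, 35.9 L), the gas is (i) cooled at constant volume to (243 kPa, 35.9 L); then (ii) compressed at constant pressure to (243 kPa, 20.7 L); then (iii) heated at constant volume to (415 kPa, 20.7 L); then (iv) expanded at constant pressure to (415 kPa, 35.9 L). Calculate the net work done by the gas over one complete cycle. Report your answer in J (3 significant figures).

W_net ≈ 2610 J

Constant-volume legs do no work.
W(ii) = (243)(20.7 − 35.9) = -3694 J; W(iv) = (415)(35.9 − 20.7) = 6308 J.
W_net = -3694 + 6308 = 2614 J (the clockwise enclosed area).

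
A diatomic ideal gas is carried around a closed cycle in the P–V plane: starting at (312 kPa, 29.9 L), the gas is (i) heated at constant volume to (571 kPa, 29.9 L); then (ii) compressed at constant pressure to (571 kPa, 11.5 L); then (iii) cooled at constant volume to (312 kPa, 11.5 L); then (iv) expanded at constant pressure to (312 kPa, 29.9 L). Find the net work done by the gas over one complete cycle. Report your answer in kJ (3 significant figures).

W_net ≈ -4.77 kJ

Constant-volume legs do no work.
W(ii) = (571)(11.5 − 29.9) = -10506 J; W(iv) = (312)(29.9 − 11.5) = 5741 J.
W_net = -10506 + 5741 = -4766 J (the counter-clockwise enclosed area).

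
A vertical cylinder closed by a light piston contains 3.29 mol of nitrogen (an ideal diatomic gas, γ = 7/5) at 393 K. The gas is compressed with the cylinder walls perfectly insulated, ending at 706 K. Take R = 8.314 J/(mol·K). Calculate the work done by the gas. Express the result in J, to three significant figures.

W ≈ -21400 J

Adiabatic ⇒ Q = 0, so W_by = −ΔU = nCᵥ(T₁ − T₂).
Cᵥ = 5R/2 = 20.79 J/(mol·K).
W = (3.29)(20.79)(393 − 706) = -21404 J.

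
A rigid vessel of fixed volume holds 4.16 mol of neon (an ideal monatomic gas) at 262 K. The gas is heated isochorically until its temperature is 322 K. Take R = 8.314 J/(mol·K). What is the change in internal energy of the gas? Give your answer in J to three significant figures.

ΔU ≈ 3110 J

Constant volume ⇒ W = 0, so Q = ΔU = nCᵥΔT with Cᵥ = 3R/2 = 12.47 J/(mol·K).
ΔU = (4.16)(12.47)(322 − 262) = 3113 J.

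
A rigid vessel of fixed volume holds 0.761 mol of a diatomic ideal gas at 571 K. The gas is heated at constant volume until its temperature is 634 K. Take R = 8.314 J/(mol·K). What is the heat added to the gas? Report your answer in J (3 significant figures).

Constant volume ⇒ W = 0, so Q = ΔU = nCᵥΔT with Cᵥ = 5R/2 = 20.79 J/(mol·K).
ΔU = (0.761)(20.79)(634 − 571) = 996.5 J.

Q ≈ 996 J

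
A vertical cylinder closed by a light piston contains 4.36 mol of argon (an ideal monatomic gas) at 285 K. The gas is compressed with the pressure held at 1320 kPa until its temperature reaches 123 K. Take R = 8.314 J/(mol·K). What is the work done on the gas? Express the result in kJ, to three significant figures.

Isobaric: W = P ΔV = nR ΔT.
W = (4.36)(8.314)(123 − 285) = -5872 J.
Work on gas = −W_by = 5872 J.

W ≈ 5.87 kJ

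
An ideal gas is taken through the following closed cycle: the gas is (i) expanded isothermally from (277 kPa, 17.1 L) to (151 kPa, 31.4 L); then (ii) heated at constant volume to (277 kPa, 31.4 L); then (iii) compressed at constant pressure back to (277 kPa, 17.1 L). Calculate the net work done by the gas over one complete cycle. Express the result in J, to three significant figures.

W_net ≈ -1080 J

Leg (i): W = PᵢVᵢ ln(V_f/Vᵢ) = (4737) ln(31.4/17.1) = 2879 J.
Leg (ii): W = 0.
Leg (iii): W = PΔV = (277)(17.1 − 31.4) = -3961 J.
W_net = 2879 − 3961 = -1082 J.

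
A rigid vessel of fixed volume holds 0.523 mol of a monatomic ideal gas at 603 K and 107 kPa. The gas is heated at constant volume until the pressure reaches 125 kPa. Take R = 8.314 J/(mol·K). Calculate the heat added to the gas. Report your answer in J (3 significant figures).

Constant volume ⇒ W = 0, so Q = ΔU = nCᵥΔT with Cᵥ = 3R/2 = 12.47 J/(mol·K).
At constant V, T₂/T₁ = P₂/P₁ ⇒ ΔT = T₁(P₂/P₁ − 1) = 603·(125/107 − 1) = 101.4 K.
ΔU = (0.523)(12.47)(101.4) = 661.6 J.

Q ≈ 662 J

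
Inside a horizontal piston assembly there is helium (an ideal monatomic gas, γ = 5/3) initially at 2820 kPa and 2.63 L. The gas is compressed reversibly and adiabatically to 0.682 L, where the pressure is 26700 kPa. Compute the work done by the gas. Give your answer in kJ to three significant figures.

W ≈ -16.2 kJ

Adiabatic: W = (P₁V₁ − P₂V₂)/(γ − 1) with γ = 5/3.
P₁V₁ = 7417 J, P₂V₂ = 18209 J.
W = (7417 − 18209) / 0.6667 = -16189 J.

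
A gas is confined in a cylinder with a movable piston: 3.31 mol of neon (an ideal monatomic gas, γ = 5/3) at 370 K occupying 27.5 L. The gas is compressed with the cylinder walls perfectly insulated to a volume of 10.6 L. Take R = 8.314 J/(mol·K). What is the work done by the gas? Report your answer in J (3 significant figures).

Adiabatic: TV^(γ−1) = const with γ = 5/3.
T₂ = T₁ (V₁/V₂)^(γ−1) = 370 × (27.5/10.6)^0.667 = 370 × 1.888 = 698.6 K.
W_by = nCᵥ(T₁ − T₂) = (3.31)(12.47)(370 − 698.6) = -13564 J.

W ≈ -13600 J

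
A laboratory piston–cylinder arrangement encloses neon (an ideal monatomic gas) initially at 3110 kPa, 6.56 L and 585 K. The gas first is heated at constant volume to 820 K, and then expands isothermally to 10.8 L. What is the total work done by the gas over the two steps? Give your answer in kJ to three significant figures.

W_total ≈ 14.3 kJ

Step 1 (isochoric): W = 0 (constant volume).
After step 1: P = 4359 kPa (V unchanged).
Step 2 (isothermal): W = P₁V₁ ln(V₂/V₁) = (28597) ln(10.8/6.56) = 14257 J.
W_total = 0 + 14257 = 14257 J.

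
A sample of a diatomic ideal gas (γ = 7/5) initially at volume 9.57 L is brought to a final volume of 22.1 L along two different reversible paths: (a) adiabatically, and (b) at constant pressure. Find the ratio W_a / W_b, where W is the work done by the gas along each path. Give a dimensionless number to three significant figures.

Path (a) adiabatic: W = P₁V₁(1 − (V₁/V₂)^(γ−1))/(γ−1) → W_a/(P₁V₁) = 0.7113.
Path (b) isobaric: W = P₁(V₂ − V₁) → W_b/(P₁V₁) = 1.309.
W_a / W_b = 0.7113 / 1.309 = 0.5432.

W_a / W_b ≈ 0.543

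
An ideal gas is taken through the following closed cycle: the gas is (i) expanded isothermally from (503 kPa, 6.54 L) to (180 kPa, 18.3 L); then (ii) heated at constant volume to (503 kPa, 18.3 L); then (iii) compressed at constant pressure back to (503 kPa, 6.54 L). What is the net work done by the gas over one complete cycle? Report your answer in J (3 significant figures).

Leg (i): W = PᵢVᵢ ln(V_f/Vᵢ) = (3290) ln(18.3/6.54) = 3385 J.
Leg (ii): W = 0.
Leg (iii): W = PΔV = (503)(6.54 − 18.3) = -5915 J.
W_net = 3385 − 5915 = -2530 J.

W_net ≈ -2530 J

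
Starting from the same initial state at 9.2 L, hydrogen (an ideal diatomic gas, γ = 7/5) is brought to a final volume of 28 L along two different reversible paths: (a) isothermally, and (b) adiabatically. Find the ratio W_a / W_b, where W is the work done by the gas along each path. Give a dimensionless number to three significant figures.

Path (a) isothermal: W = P₁V₁ ln(V₂/V₁) → W_a/(P₁V₁) = 1.113.
Path (b) adiabatic: W = P₁V₁(1 − (V₁/V₂)^(γ−1))/(γ−1) → W_b/(P₁V₁) = 0.8983.
W_a / W_b = 1.113 / 0.8983 = 1.239.

W_a / W_b ≈ 1.24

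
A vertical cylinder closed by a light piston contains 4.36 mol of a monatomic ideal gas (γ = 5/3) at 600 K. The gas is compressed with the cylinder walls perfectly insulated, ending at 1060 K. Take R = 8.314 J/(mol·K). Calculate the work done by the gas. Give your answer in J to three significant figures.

W ≈ -25000 J

Adiabatic ⇒ Q = 0, so W_by = −ΔU = nCᵥ(T₁ − T₂).
Cᵥ = 3R/2 = 12.47 J/(mol·K).
W = (4.36)(12.47)(600 − 1060) = -25012 J.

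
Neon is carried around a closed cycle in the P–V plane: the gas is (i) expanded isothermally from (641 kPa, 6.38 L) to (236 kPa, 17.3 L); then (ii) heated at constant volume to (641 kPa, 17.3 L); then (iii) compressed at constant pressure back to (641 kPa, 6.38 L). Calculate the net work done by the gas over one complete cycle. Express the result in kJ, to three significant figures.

W_net ≈ -2.92 kJ

Leg (i): W = PᵢVᵢ ln(V_f/Vᵢ) = (4090) ln(17.3/6.38) = 4080 J.
Leg (ii): W = 0.
Leg (iii): W = PΔV = (641)(6.38 − 17.3) = -7000 J.
W_net = 4080 − 7000 = -2920 J.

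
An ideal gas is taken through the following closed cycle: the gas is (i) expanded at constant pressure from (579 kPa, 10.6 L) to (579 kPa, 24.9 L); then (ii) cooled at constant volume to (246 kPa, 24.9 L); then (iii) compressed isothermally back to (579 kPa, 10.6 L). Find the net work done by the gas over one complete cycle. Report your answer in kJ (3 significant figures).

W_net ≈ 3.05 kJ

Leg (i): W = PΔV = (579)(24.9 − 10.6) = 8280 J.
Leg (ii): W = 0.
Leg (iii): W = PᵢVᵢ ln(V_f/Vᵢ) = (6125) ln(10.6/24.9) = -5231 J.
W_net = 8280 − 5231 = 3049 J.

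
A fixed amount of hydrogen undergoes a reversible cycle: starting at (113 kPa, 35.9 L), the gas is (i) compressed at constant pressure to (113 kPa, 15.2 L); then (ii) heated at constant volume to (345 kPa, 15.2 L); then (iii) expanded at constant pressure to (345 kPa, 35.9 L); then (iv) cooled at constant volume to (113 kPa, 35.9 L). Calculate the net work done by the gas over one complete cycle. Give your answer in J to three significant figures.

Constant-volume legs do no work.
W(i) = (113)(15.2 − 35.9) = -2339 J; W(iii) = (345)(35.9 − 15.2) = 7142 J.
W_net = -2339 + 7142 = 4802 J (the clockwise enclosed area).

W_net ≈ 4800 J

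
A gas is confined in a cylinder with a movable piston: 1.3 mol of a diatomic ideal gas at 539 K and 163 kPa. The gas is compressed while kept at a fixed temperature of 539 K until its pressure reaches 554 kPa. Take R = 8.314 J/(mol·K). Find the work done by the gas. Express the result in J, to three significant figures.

W ≈ -7130 J

Isothermal process: W = nRT ln(V₂/V₁) = nRT ln(P₁/P₂).
W = (1.3)(8.314)(539) × ln(163/554)
  = 5826 × ln(0.2942) = 5826 × -1.223
W_by_gas = -7127 J.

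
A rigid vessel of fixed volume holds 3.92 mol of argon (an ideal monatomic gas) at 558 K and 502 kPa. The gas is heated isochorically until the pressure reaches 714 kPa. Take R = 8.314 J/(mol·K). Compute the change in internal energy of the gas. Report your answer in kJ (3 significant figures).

Constant volume ⇒ W = 0, so Q = ΔU = nCᵥΔT with Cᵥ = 3R/2 = 12.47 J/(mol·K).
At constant V, T₂/T₁ = P₂/P₁ ⇒ ΔT = T₁(P₂/P₁ − 1) = 558·(714/502 − 1) = 235.6 K.
ΔU = (3.92)(12.47)(235.6) = 11520 J.

ΔU ≈ 11.5 kJ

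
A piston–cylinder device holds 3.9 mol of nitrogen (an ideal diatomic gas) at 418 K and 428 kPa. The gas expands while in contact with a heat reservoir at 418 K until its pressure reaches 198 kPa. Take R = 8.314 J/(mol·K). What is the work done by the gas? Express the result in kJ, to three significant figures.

Isothermal process: W = nRT ln(V₂/V₁) = nRT ln(P₁/P₂).
W = (3.9)(8.314)(418) × ln(428/198)
  = 13553 × ln(2.162) = 13553 × 0.7709
W_by_gas = 10448 J.

W ≈ 10.4 kJ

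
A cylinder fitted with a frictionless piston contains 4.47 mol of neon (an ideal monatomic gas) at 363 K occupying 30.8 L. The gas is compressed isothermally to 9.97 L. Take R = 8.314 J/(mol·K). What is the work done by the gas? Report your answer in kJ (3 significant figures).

W ≈ -15.2 kJ

Isothermal: W = nRT ln(V₂/V₁).
W = (4.47)(8.314)(363) × ln(9.97/30.8)
  = 13490 × -1.128
W_by_gas = -15216 J.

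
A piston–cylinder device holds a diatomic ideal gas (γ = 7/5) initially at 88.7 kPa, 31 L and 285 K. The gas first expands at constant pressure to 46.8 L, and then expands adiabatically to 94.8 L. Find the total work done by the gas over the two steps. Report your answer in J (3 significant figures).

W_total ≈ 3950 J

Step 1 (isobaric): W = PΔV = (88.7 kPa)(46.8 − 31 L) = 1401 J.
After step 1: P = 88.7 kPa, V = 46.8 L, T = 430.3 K.
Step 2 (adiabatic): W = (P₁V₁ − P₂V₂)/(γ−1) = (4151 − 3130)/0.4 = 2553 J.
W_total = 1401 + 2553 = 3954 J.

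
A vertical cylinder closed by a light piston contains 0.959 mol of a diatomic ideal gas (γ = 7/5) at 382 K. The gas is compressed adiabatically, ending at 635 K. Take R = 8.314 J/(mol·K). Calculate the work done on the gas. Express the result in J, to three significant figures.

Adiabatic ⇒ Q = 0, so W_by = −ΔU = nCᵥ(T₁ − T₂).
Cᵥ = 5R/2 = 20.79 J/(mol·K).
W = (0.959)(20.79)(382 − 635) = -5043 J.
Work on gas = −W_by = 5043 J.

W ≈ 5040 J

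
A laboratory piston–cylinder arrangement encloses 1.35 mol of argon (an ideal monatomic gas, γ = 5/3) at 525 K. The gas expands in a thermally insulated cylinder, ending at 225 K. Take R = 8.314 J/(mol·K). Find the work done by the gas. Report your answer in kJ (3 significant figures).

Adiabatic ⇒ Q = 0, so W_by = −ΔU = nCᵥ(T₁ − T₂).
Cᵥ = 3R/2 = 12.47 J/(mol·K).
W = (1.35)(12.47)(525 − 225) = 5051 J.

W ≈ 5.05 kJ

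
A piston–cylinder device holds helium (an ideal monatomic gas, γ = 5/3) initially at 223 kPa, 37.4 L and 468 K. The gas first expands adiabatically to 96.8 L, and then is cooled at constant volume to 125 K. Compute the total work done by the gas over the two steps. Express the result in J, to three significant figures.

W_total ≈ 5870 J

Step 1 (adiabatic): W = (P₁V₁ − P₂V₂)/(γ−1) = (8340 − 4424)/0.667 = 5874 J.
Step 2 (isochoric): W = 0 (constant volume).
W_total = 5874 + 0 = 5874 J.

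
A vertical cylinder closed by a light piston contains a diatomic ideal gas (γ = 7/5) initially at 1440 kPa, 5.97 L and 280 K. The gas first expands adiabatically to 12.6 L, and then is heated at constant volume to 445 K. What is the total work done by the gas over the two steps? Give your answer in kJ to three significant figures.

Step 1 (adiabatic): W = (P₁V₁ − P₂V₂)/(γ−1) = (8597 − 6376)/0.4 = 5551 J.
Step 2 (isochoric): W = 0 (constant volume).
W_total = 5551 + 0 = 5551 J.

W_total ≈ 5.55 kJ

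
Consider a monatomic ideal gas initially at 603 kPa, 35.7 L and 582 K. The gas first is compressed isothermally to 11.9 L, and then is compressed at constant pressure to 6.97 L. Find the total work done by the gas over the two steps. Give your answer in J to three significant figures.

W_total ≈ -32600 J

Step 1 (isothermal): W = P₁V₁ ln(V₂/V₁) = (21527) ln(11.9/35.7) = -23650 J.
After step 1: P = 1809 kPa, V = 11.9 L, T = 582 K.
Step 2 (isobaric): W = PΔV = (1809 kPa)(6.97 − 11.9 L) = -8918 J.
W_total = -23650 − 8918 = -32568 J.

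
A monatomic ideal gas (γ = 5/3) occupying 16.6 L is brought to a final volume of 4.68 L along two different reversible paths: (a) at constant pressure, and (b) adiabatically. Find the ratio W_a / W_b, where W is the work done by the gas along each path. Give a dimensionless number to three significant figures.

W_a / W_b ≈ 0.361

Path (a) isobaric: W = P₁(V₂ − V₁) → W_a/(P₁V₁) = -0.7181.
Path (b) adiabatic: W = P₁V₁(1 − (V₁/V₂)^(γ−1))/(γ−1) → W_b/(P₁V₁) = -1.989.
W_a / W_b = -0.7181 / -1.989 = 0.3611.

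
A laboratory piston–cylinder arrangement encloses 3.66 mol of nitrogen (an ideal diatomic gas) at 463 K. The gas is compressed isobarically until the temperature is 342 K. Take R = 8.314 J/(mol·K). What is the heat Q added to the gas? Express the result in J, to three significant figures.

Q ≈ -12900 J

Isobaric: W = nRΔT = (3.66)(8.314)(-121) = -3682 J.
ΔU = nCᵥΔT with Cᵥ = 5R/2: ΔU = (3.66)(20.79)(-121) = -9205 J.
Q = ΔU + W = -9205 − 3682 = -12887 J.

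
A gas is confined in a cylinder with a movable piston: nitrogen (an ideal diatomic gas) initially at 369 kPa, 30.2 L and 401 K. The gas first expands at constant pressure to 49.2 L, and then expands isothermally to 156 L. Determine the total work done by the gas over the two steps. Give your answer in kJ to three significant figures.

Step 1 (isobaric): W = PΔV = (369 kPa)(49.2 − 30.2 L) = 7011 J.
After step 1: P = 369 kPa, V = 49.2 L, T = 653.3 K.
Step 2 (isothermal): W = P₁V₁ ln(V₂/V₁) = (18155) ln(156/49.2) = 20950 J.
W_total = 7011 + 20950 = 27961 J.

W_total ≈ 28.0 kJ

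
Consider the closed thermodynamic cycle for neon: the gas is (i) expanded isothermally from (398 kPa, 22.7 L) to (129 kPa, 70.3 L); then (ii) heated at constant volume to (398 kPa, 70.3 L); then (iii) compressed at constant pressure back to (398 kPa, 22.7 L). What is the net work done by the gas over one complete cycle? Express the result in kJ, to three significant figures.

W_net ≈ -8.73 kJ

Leg (i): W = PᵢVᵢ ln(V_f/Vᵢ) = (9035) ln(70.3/22.7) = 10213 J.
Leg (ii): W = 0.
Leg (iii): W = PΔV = (398)(22.7 − 70.3) = -18945 J.
W_net = 10213 − 18945 = -8732 J.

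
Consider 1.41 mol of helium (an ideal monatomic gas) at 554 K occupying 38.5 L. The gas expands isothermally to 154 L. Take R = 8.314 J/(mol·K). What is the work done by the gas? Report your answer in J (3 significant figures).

W ≈ 9000 J

Isothermal: W = nRT ln(V₂/V₁).
W = (1.41)(8.314)(554) × ln(154/38.5)
  = 6494 × 1.386
W_by_gas = 9003 J.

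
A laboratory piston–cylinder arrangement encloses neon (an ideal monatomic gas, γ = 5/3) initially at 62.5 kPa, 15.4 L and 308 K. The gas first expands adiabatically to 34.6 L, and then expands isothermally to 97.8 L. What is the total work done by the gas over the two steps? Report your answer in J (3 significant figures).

Step 1 (adiabatic): W = (P₁V₁ − P₂V₂)/(γ−1) = (962.5 − 561.1)/0.667 = 602.1 J.
After step 1: P = 16.22 kPa, V = 34.6 L, T = 179.5 K.
Step 2 (isothermal): W = P₁V₁ ln(V₂/V₁) = (561.1) ln(97.8/34.6) = 583 J.
W_total = 602.1 + 583 = 1185 J.

W_total ≈ 1190 J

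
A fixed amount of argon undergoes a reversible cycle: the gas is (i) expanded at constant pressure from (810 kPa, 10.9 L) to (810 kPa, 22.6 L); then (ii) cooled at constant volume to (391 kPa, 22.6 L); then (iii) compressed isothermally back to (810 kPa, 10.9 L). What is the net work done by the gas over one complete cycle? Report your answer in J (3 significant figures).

W_net ≈ 3030 J

Leg (i): W = PΔV = (810)(22.6 − 10.9) = 9477 J.
Leg (ii): W = 0.
Leg (iii): W = PᵢVᵢ ln(V_f/Vᵢ) = (8837) ln(10.9/22.6) = -6444 J.
W_net = 9477 − 6444 = 3033 J.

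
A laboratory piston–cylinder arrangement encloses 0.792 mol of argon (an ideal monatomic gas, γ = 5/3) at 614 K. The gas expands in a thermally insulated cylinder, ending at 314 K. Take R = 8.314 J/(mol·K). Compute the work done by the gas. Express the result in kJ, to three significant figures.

Adiabatic ⇒ Q = 0, so W_by = −ΔU = nCᵥ(T₁ − T₂).
Cᵥ = 3R/2 = 12.47 J/(mol·K).
W = (0.792)(12.47)(614 − 314) = 2963 J.

W ≈ 2.96 kJ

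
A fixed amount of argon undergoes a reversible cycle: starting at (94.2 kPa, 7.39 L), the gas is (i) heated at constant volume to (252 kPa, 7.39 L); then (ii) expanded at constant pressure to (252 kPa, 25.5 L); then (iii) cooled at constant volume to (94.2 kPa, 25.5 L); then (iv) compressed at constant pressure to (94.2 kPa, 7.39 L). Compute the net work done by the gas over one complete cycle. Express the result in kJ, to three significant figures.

W_net ≈ 2.86 kJ

Constant-volume legs do no work.
W(ii) = (252)(25.5 − 7.39) = 4564 J; W(iv) = (94.2)(7.39 − 25.5) = -1706 J.
W_net = 4564 − 1706 = 2858 J (the clockwise enclosed area).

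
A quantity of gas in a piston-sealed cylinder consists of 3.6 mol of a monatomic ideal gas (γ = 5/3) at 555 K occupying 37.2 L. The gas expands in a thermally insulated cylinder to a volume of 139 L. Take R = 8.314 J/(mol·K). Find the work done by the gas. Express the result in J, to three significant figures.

Adiabatic: TV^(γ−1) = const with γ = 5/3.
T₂ = T₁ (V₁/V₂)^(γ−1) = 555 × (37.2/139)^0.667 = 555 × 0.4153 = 230.5 K.
W_by = nCᵥ(T₁ − T₂) = (3.6)(12.47)(555 − 230.5) = 14569 J.

W ≈ 14600 J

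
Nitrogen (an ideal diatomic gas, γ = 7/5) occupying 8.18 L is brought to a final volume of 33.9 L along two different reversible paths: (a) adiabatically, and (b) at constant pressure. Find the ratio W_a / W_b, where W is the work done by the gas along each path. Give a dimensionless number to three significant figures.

Path (a) adiabatic: W = P₁V₁(1 − (V₁/V₂)^(γ−1))/(γ−1) → W_a/(P₁V₁) = 1.084.
Path (b) isobaric: W = P₁(V₂ − V₁) → W_b/(P₁V₁) = 3.144.
W_a / W_b = 1.084 / 3.144 = 0.3449.

W_a / W_b ≈ 0.345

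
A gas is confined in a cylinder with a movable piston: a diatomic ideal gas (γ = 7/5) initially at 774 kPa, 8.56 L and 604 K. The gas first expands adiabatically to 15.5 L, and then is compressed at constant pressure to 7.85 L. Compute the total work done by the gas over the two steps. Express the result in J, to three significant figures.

W_total ≈ 923 J

Step 1 (adiabatic): W = (P₁V₁ − P₂V₂)/(γ−1) = (6625 − 5225)/0.4 = 3502 J.
After step 1: P = 337.1 kPa, V = 15.5 L, T = 476.3 K.
Step 2 (isobaric): W = PΔV = (337.1 kPa)(7.85 − 15.5 L) = -2579 J.
W_total = 3502 − 2579 = 922.8 J.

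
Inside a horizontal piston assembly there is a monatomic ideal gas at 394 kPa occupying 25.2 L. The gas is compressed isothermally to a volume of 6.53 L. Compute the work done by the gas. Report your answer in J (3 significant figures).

W ≈ -13400 J

Isothermal: W = nRT ln(V₂/V₁) = P₁V₁ ln(V₂/V₁).
P₁V₁ = (394 kPa)(25.2 L) = 9929 J.
W = 9929 × ln(6.53/25.2) = 9929 × -1.35
W_by_gas = -13408 J.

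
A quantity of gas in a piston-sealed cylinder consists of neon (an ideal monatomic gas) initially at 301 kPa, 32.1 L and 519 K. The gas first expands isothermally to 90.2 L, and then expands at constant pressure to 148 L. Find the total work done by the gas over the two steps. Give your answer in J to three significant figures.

Step 1 (isothermal): W = P₁V₁ ln(V₂/V₁) = (9662) ln(90.2/32.1) = 9983 J.
After step 1: P = 107.1 kPa, V = 90.2 L, T = 519 K.
Step 2 (isobaric): W = PΔV = (107.1 kPa)(148 − 90.2 L) = 6191 J.
W_total = 9983 + 6191 = 16174 J.

W_total ≈ 16200 J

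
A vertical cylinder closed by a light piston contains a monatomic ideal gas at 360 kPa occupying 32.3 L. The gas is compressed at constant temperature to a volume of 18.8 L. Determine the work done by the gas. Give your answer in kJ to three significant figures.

Isothermal: W = nRT ln(V₂/V₁) = P₁V₁ ln(V₂/V₁).
P₁V₁ = (360 kPa)(32.3 L) = 11628 J.
W = 11628 × ln(18.8/32.3) = 11628 × -0.5412
W_by_gas = -6293 J.

W ≈ -6.29 kJ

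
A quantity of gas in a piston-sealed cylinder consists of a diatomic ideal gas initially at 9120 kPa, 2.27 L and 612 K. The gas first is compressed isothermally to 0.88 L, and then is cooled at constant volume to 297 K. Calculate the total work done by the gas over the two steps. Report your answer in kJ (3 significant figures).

W_total ≈ -19.6 kJ

Step 1 (isothermal): W = P₁V₁ ln(V₂/V₁) = (20702) ln(0.88/2.27) = -19618 J.
Step 2 (isochoric): W = 0 (constant volume).
W_total = -19618 + 0 = -19618 J.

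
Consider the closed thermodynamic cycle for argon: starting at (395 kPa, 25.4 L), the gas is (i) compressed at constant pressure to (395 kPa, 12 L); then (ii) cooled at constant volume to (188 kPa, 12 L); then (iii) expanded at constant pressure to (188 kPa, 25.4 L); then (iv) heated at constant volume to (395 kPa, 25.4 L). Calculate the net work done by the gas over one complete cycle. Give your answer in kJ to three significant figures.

W_net ≈ -2.77 kJ

Constant-volume legs do no work.
W(i) = (395)(12 − 25.4) = -5293 J; W(iii) = (188)(25.4 − 12) = 2519 J.
W_net = -5293 + 2519 = -2774 J (the counter-clockwise enclosed area).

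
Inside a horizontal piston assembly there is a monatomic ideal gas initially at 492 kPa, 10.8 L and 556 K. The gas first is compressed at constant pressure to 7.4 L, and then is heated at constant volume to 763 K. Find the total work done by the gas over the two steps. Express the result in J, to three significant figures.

W_total ≈ -1670 J

Step 1 (isobaric): W = PΔV = (492 kPa)(7.4 − 10.8 L) = -1673 J.
Step 2 (isochoric): W = 0 (constant volume).
W_total = -1673 + 0 = -1673 J.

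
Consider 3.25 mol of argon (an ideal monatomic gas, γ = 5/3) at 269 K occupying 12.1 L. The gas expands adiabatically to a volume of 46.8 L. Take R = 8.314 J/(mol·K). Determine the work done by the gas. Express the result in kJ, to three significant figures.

Adiabatic: TV^(γ−1) = const with γ = 5/3.
T₂ = T₁ (V₁/V₂)^(γ−1) = 269 × (12.1/46.8)^0.667 = 269 × 0.4058 = 109.2 K.
W_by = nCᵥ(T₁ − T₂) = (3.25)(12.47)(269 − 109.2) = 6478 J.

W ≈ 6.48 kJ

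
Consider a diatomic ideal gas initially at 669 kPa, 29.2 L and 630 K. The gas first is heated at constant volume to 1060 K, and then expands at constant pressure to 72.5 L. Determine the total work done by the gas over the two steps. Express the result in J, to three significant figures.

Step 1 (isochoric): W = 0 (constant volume).
After step 1: P = 1126 kPa (V unchanged).
Step 2 (isobaric): W = PΔV = (1126 kPa)(72.5 − 29.2 L) = 48739 J.
W_total = 0 + 48739 = 48739 J.

W_total ≈ 48700 J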